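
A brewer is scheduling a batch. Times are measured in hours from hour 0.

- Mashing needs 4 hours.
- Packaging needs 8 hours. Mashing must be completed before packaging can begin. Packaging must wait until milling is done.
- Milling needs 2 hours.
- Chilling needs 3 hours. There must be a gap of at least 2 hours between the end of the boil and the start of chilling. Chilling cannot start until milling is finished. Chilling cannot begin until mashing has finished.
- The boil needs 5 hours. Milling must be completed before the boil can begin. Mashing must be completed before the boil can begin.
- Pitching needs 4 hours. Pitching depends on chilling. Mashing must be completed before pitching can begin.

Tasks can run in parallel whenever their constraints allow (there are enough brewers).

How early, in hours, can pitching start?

Mashing can start immediately at hour 0; it finishes at hour 4.
Milling has no prerequisites, so it starts at hour 0 and finishes at hour 2.
The boil cannot start until milling (finishes hour 2); mashing (finishes hour 4). The controlling bound is hour 4, so the boil finishes at 4 + 5 = hour 9.
For chilling: the boil (finishes hour 9, plus 2-hour gap → hour 11); milling (finishes hour 2); mashing (finishes hour 4). Taking the maximum gives a start of hour 11, and it finishes at 11 + 3 = hour 14.
Pitching waits on chilling (finishes hour 14); mashing (finishes hour 4). The latest of these is hour 14, which is the earliest pitching can start.

14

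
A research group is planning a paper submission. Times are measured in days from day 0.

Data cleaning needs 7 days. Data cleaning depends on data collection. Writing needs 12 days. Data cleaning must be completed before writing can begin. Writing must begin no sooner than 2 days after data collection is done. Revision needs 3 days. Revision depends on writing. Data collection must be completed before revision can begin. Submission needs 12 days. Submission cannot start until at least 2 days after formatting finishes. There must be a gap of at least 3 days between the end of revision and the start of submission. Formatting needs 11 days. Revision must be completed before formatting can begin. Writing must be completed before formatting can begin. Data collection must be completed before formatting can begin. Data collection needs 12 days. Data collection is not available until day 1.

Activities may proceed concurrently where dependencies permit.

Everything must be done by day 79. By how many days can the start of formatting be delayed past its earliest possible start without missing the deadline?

19

After its own release at day 1, data collection can start at day 1 and finishes at day 13.
Data cleaning waits on data collection (finishes day 13), so it starts at day 13 and finishes at 13 + 7 = day 20.
Writing needs all of data cleaning (finishes day 20); data collection (finishes day 13, plus 2-day gap → day 15). That puts its earliest start at day 20; it finishes at 20 + 12 = day 32.
Revision needs all of writing (finishes day 32); data collection (finishes day 13). That puts its earliest start at day 32; it finishes at 32 + 3 = day 35.
For formatting: revision (finishes day 35); writing (finishes day 32); data collection (finishes day 13). Taking the maximum gives a start of day 35, and it finishes at 35 + 11 = day 46.

Working backward from the deadline:
To finish by day 79, submission (duration 12) must start no later than day 67.
Formatting must finish before submission (must start by day 67, minus 2-day gap → day 65). With an 11-day duration, formatting must start by 65 − 11 = day 54.
So formatting can start as early as day 35 and as late as day 54, giving 54 − 35 = 19 days of slack.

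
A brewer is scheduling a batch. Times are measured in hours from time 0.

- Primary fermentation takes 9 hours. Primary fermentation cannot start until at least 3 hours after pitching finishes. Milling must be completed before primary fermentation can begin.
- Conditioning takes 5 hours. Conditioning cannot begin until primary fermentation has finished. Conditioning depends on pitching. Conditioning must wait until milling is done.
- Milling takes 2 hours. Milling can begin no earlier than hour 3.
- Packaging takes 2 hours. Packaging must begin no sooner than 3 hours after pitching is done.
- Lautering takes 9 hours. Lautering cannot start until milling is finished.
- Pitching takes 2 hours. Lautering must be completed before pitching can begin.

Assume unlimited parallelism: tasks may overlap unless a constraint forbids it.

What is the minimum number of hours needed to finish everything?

33

Milling waits on its own release at hour 3, so it starts at hour 3 and finishes at 3 + 2 = hour 5.
Lautering cannot begin until milling (finishes hour 5). It runs from hour 5 to 5 + 9 = hour 14.
Pitching cannot begin until lautering (finishes hour 14). It runs from hour 14 to 14 + 2 = hour 16.
Packaging waits on pitching (finishes hour 16, plus 3-hour gap → hour 19), so it starts at hour 19 and finishes at 19 + 2 = hour 21.
Primary fermentation cannot start until pitching (finishes hour 16, plus 3-hour gap → hour 19); milling (finishes hour 5). The controlling bound is hour 19, so primary fermentation finishes at 19 + 9 = hour 28.
Conditioning needs all of primary fermentation (finishes hour 28); pitching (finishes hour 16); milling (finishes hour 5). That puts its earliest start at hour 28; it finishes at 28 + 5 = hour 33.
All tasks are finished once the last one completes. Finish times: Milling at 5, Lautering at 14, Pitching at 16, Primary fermentation at 28, Conditioning at 33, Packaging at 21. The latest is hour 33.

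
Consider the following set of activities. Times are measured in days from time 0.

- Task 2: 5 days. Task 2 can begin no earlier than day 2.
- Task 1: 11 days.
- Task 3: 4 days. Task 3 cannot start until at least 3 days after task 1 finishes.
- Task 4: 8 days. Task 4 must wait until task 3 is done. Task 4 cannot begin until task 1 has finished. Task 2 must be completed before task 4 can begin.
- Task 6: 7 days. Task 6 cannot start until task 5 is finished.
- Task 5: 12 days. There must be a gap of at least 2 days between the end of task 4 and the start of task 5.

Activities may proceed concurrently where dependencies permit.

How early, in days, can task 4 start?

After its own release at day 2, task 2 can start at day 2 and finishes at day 7.
Task 1 has no prerequisites, so it starts at day 0 and finishes at day 11.
Task 3 cannot begin until task 1 (finishes day 11, plus 3-day gap → day 14). It runs from day 14 to 14 + 4 = day 18.
Task 4 waits on task 3 (finishes day 18); task 1 (finishes day 11); task 2 (finishes day 7). The latest of these is day 18, which is the earliest task 4 can start.

18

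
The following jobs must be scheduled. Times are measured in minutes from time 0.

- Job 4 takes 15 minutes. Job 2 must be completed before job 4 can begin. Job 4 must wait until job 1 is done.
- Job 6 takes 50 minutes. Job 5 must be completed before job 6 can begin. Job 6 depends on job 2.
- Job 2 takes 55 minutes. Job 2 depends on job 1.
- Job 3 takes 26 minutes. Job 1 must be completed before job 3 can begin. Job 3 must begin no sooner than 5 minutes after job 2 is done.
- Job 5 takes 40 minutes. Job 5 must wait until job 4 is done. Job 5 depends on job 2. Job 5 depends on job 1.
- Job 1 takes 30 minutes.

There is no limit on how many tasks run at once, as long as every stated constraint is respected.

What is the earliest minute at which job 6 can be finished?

Nothing blocks job 1, so it runs from minute 0 to minute 30.
After job 1 (finishes minute 30), job 2 can start at minute 30 and finishes at minute 85.
Job 4 cannot start until job 2 (finishes minute 85); job 1 (finishes minute 30). The controlling bound is minute 85, so job 4 finishes at 85 + 15 = minute 100.
Job 5 cannot start until job 4 (finishes minute 100); job 2 (finishes minute 85); job 1 (finishes minute 30). The controlling bound is minute 100, so job 5 finishes at 100 + 40 = minute 140.
Job 6 cannot start until job 5 (finishes minute 140); job 2 (finishes minute 85). The controlling bound is minute 140, so job 6 finishes at 140 + 50 = minute 190.

190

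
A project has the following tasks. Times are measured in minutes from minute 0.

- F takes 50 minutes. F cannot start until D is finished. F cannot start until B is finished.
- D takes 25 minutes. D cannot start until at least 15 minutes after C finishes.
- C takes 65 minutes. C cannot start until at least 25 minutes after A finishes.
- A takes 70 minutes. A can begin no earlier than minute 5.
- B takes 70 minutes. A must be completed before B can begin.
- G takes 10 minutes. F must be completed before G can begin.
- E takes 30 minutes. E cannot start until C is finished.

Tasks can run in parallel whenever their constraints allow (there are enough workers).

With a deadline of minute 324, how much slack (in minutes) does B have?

119

After its own release at minute 5, A can start at minute 5 and finishes at minute 75.
B cannot begin until A (finishes minute 75). It runs from minute 75 to 75 + 70 = minute 145.

Working backward from the deadline:
G has no dependents, so it just needs to finish by minute 324. Starting by 324 − 10 = minute 314 achieves that.
Since G (must start by minute 314) depends on it, F must finish by minute 314. Backing off its 50-minute duration gives a latest start of minute 264.
B feeds into F (must start by minute 264); so B must finish by minute 264 and therefore start by minute 194.
So B can start as early as minute 75 and as late as minute 194, giving 194 − 75 = 119 minutes of slack.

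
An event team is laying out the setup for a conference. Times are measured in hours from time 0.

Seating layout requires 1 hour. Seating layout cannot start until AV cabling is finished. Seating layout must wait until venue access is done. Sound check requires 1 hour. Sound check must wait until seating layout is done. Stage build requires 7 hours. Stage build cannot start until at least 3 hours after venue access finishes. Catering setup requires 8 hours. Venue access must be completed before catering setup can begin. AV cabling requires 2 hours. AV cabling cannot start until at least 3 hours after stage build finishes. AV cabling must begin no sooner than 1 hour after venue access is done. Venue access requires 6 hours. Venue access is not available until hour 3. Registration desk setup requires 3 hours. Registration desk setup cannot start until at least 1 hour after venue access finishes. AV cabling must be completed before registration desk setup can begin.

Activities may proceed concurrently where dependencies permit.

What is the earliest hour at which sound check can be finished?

26

Venue access cannot begin until its own release at hour 3. It runs from hour 3 to 3 + 6 = hour 9.
After venue access (finishes hour 9, plus 3-hour gap → hour 12), stage build can start at hour 12 and finishes at hour 19.
AV cabling needs all of stage build (finishes hour 19, plus 3-hour gap → hour 22); venue access (finishes hour 9, plus 1-hour gap → hour 10). That puts its earliest start at hour 22; it finishes at 22 + 2 = hour 24.
For seating layout: AV cabling (finishes hour 24); venue access (finishes hour 9). Taking the maximum gives a start of hour 24, and it finishes at 24 + 1 = hour 25.
Sound check cannot begin until seating layout (finishes hour 25). It runs from hour 25 to 25 + 1 = hour 26.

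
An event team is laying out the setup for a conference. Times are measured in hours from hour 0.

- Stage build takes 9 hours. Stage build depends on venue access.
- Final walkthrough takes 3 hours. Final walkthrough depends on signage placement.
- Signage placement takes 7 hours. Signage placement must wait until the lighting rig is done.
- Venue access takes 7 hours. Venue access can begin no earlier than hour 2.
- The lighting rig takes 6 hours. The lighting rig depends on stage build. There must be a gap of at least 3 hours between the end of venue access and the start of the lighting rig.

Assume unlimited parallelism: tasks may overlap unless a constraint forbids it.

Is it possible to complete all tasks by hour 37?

Yes

Venue access cannot begin until its own release at hour 2. It runs from hour 2 to 2 + 7 = hour 9.
After venue access (finishes hour 9), stage build can start at hour 9 and finishes at hour 18.
The lighting rig cannot start until stage build (finishes hour 18); venue access (finishes hour 9, plus 3-hour gap → hour 12). The controlling bound is hour 18, so the lighting rig finishes at 18 + 6 = hour 24.
After the lighting rig (finishes hour 24), signage placement can start at hour 24 and finishes at hour 31.
Final walkthrough cannot begin until signage placement (finishes hour 31). It runs from hour 31 to 31 + 3 = hour 34.
Every task is finished by hour 34, which is no later than the deadline of 37, so the schedule is feasible.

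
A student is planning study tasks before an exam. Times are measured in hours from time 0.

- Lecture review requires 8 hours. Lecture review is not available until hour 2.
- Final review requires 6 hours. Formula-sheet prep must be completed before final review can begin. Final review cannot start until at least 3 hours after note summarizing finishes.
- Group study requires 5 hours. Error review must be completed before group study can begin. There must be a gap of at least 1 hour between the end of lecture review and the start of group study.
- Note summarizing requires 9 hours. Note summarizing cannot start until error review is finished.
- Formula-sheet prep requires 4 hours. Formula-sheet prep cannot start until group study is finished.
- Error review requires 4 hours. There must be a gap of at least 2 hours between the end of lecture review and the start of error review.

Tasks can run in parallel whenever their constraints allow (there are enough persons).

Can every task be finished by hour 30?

No

Lecture review waits on its own release at hour 2, so it starts at hour 2 and finishes at 2 + 8 = hour 10.
After lecture review (finishes hour 10, plus 2-hour gap → hour 12), error review can start at hour 12 and finishes at hour 16.
Note summarizing waits on error review (finishes hour 16), so it starts at hour 16 and finishes at 16 + 9 = hour 25.
Group study needs all of error review (finishes hour 16); lecture review (finishes hour 10, plus 1-hour gap → hour 11). That puts its earliest start at hour 16; it finishes at 16 + 5 = hour 21.
Formula-sheet prep waits on group study (finishes hour 21), so it starts at hour 21 and finishes at 21 + 4 = hour 25.
Final review cannot start until formula-sheet prep (finishes hour 25); note summarizing (finishes hour 25, plus 3-hour gap → hour 28). The controlling bound is hour 28, so final review finishes at 28 + 6 = hour 34.
The earliest everything can be done is hour 34, which is after the deadline of 30, so it is not possible.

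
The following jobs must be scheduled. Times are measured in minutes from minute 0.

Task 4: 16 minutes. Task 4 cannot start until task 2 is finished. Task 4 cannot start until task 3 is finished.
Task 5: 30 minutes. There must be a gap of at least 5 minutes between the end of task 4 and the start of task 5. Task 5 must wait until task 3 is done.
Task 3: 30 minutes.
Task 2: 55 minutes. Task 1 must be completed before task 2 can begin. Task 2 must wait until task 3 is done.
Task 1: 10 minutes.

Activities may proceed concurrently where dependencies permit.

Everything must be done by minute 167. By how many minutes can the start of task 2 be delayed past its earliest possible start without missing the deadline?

31

Task 3 has no prerequisites, so it starts at minute 0 and finishes at minute 30.
Task 1 has no prerequisites, so it starts at minute 0 and finishes at minute 10.
Task 2 has to wait for task 1 (finishes minute 10); task 3 (finishes minute 30). The latest of these is minute 30, so task 2 runs minute 30 to 30 + 55 = minute 85.

Working backward from the deadline:
Nothing follows task 5; the deadline of minute 167 is its only limit. It must start by 167 − 30 = minute 137.
Task 4 feeds into task 5 (must start by minute 137, minus 5-minute gap → minute 132); so task 4 must finish by minute 132 and therefore start by minute 116.
Task 2 must finish before task 4 (must start by minute 116). With a 55-minute duration, task 2 must start by 116 − 55 = minute 61.
So task 2 can start as early as minute 30 and as late as minute 61, giving 61 − 30 = 31 minutes of slack.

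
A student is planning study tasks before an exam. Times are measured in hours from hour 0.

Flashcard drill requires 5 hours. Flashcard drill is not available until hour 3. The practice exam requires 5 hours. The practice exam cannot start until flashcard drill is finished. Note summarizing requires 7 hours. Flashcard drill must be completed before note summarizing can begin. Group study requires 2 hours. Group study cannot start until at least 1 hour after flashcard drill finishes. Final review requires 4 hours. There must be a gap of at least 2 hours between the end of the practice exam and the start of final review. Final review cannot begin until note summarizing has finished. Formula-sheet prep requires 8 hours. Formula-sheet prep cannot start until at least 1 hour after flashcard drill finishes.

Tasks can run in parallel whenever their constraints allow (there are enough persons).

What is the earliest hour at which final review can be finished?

After its own release at hour 3, flashcard drill can start at hour 3 and finishes at hour 8.
After flashcard drill (finishes hour 8), note summarizing can start at hour 8 and finishes at hour 15.
The practice exam cannot begin until flashcard drill (finishes hour 8). It runs from hour 8 to 8 + 5 = hour 13.
Final review cannot start until the practice exam (finishes hour 13, plus 2-hour gap → hour 15); note summarizing (finishes hour 15). The controlling bound is hour 15, so final review finishes at 15 + 4 = hour 19.

19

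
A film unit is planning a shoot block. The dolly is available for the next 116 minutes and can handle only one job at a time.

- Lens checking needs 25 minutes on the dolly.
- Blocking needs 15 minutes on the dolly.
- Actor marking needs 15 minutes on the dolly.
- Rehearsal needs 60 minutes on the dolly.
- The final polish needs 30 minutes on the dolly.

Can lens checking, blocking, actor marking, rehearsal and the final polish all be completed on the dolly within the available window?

No

Running back to back, the jobs need 25 + 15 + 15 + 60 + 30 = 145 minutes on the dolly.
Since 145 > 116, they cannot all fit.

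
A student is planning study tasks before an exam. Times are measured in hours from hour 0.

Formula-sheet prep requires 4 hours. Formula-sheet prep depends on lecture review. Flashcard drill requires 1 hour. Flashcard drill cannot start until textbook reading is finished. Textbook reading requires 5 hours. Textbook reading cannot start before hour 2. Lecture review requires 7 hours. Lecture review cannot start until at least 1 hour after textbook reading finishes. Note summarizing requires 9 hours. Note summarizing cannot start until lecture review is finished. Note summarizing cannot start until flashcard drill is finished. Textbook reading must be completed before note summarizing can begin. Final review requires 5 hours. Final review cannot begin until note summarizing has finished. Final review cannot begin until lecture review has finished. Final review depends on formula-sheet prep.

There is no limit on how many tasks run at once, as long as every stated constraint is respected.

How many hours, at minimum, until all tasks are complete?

29

After its own release at hour 2, textbook reading can start at hour 2 and finishes at hour 7.
Flashcard drill waits on textbook reading (finishes hour 7), so it starts at hour 7 and finishes at 7 + 1 = hour 8.
Lecture review waits on textbook reading (finishes hour 7, plus 1-hour gap → hour 8), so it starts at hour 8 and finishes at 8 + 7 = hour 15.
Formula-sheet prep waits on lecture review (finishes hour 15), so it starts at hour 15 and finishes at 15 + 4 = hour 19.
Note summarizing cannot start until lecture review (finishes hour 15); flashcard drill (finishes hour 8); textbook reading (finishes hour 7). The controlling bound is hour 15, so note summarizing finishes at 15 + 9 = hour 24.
Final review needs all of note summarizing (finishes hour 24); lecture review (finishes hour 15); formula-sheet prep (finishes hour 19). That puts its earliest start at hour 24; it finishes at 24 + 5 = hour 29.
All tasks are finished once the last one completes. Finish times: Textbook reading at 7, Lecture review at 15, Flashcard drill at 8, Note summarizing at 24, Formula-sheet prep at 19, Final review at 29. The latest is hour 29.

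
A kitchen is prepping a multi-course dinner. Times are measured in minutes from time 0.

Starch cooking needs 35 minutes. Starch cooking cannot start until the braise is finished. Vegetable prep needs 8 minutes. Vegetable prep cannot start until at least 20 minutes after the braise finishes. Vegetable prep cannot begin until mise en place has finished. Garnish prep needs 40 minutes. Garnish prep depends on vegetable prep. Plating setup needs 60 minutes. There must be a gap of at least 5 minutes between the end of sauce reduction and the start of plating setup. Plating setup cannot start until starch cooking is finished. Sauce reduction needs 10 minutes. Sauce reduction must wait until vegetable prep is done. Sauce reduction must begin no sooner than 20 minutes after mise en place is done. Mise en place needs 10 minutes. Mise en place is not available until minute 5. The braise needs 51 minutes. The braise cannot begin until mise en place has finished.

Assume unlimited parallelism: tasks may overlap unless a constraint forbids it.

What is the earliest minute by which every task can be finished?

169

Mise en place cannot begin until its own release at minute 5. It runs from minute 5 to 5 + 10 = minute 15.
After mise en place (finishes minute 15), the braise can start at minute 15 and finishes at minute 66.
After the braise (finishes minute 66), starch cooking can start at minute 66 and finishes at minute 101.
Vegetable prep cannot start until the braise (finishes minute 66, plus 20-minute gap → minute 86); mise en place (finishes minute 15). The controlling bound is minute 86, so vegetable prep finishes at 86 + 8 = minute 94.
Garnish prep cannot begin until vegetable prep (finishes minute 94). It runs from minute 94 to 94 + 40 = minute 134.
Sauce reduction has to wait for vegetable prep (finishes minute 94); mise en place (finishes minute 15, plus 20-minute gap → minute 35). The latest of these is minute 94, so sauce reduction runs minute 94 to 94 + 10 = minute 104.
Plating setup has to wait for sauce reduction (finishes minute 104, plus 5-minute gap → minute 109); starch cooking (finishes minute 101). The latest of these is minute 109, so plating setup runs minute 109 to 109 + 60 = minute 169.
All tasks are finished once the last one completes. Finish times: Mise en place at 15, The braise at 66, Vegetable prep at 94, Sauce reduction at 104, Starch cooking at 101, Plating setup at 169, Garnish prep at 134. The latest is minute 169.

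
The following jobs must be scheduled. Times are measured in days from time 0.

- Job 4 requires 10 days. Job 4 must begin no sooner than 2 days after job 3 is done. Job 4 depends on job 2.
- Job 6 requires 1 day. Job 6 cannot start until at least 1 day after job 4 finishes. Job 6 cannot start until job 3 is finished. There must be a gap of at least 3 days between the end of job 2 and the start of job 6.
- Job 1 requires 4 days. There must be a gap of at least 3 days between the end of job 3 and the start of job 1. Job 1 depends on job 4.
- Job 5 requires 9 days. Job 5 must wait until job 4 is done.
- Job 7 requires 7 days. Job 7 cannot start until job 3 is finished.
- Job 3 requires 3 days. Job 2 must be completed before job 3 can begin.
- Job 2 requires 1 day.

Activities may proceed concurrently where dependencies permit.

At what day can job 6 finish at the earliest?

Job 2 has no prerequisites, so it starts at day 0 and finishes at day 1.
After job 2 (finishes day 1), job 3 can start at day 1 and finishes at day 4.
For job 4: job 3 (finishes day 4, plus 2-day gap → day 6); job 2 (finishes day 1). Taking the maximum gives a start of day 6, and it finishes at 6 + 10 = day 16.
Job 6 cannot start until job 4 (finishes day 16, plus 1-day gap → day 17); job 3 (finishes day 4); job 2 (finishes day 1, plus 3-day gap → day 4). The controlling bound is day 17, so job 6 finishes at 17 + 1 = day 18.

18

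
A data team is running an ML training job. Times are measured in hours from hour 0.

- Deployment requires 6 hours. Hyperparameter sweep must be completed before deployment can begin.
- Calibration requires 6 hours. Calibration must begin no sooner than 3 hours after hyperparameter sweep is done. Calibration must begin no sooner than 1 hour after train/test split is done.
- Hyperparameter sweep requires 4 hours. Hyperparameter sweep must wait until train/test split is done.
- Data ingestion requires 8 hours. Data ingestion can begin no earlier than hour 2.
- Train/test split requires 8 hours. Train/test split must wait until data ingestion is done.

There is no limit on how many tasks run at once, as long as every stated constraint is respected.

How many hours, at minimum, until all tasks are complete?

31

After its own release at hour 2, data ingestion can start at hour 2 and finishes at hour 10.
After data ingestion (finishes hour 10), train/test split can start at hour 10 and finishes at hour 18.
Hyperparameter sweep cannot begin until train/test split (finishes hour 18). It runs from hour 18 to 18 + 4 = hour 22.
Deployment cannot begin until hyperparameter sweep (finishes hour 22). It runs from hour 22 to 22 + 6 = hour 28.
For calibration: hyperparameter sweep (finishes hour 22, plus 3-hour gap → hour 25); train/test split (finishes hour 18, plus 1-hour gap → hour 19). Taking the maximum gives a start of hour 25, and it finishes at 25 + 6 = hour 31.
All tasks are finished once the last one completes. Finish times: Data ingestion at 10, Train/test split at 18, Hyperparameter sweep at 22, Calibration at 31, Deployment at 28. The latest is hour 31.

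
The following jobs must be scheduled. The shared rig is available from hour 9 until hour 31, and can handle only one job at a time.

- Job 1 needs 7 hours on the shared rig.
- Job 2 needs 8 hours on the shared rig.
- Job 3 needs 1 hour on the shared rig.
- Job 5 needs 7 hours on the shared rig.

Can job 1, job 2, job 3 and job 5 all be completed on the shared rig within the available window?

The shared rig window is 31 − 9 = 22 hours.
Running back to back, the jobs need 7 + 8 + 1 + 7 = 23 hours on the shared rig.
Since 23 > 22, they cannot all fit.

No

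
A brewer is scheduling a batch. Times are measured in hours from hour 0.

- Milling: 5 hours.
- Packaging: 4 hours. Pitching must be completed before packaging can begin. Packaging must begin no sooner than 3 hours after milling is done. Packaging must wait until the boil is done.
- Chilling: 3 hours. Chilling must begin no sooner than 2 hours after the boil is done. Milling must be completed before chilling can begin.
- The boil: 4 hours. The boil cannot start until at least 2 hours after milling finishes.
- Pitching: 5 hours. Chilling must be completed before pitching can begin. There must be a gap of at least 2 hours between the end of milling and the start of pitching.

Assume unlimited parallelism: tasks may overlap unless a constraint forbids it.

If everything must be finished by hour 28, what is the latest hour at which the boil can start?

To finish by hour 28, packaging (duration 4) must start no later than hour 24.
Since packaging (must start by hour 24) depends on it, pitching must finish by hour 24. Backing off its 5-hour duration gives a latest start of hour 19.
Chilling has to be done before pitching (must start by hour 19). That means finishing by hour 19, i.e. starting by 19 − 3 = hour 16.
For the boil: chilling (must start by hour 16, minus 2-hour gap → hour 14); packaging (must start by hour 24). The most restrictive is hour 14; with a 4-hour duration, the boil must start by hour 10.

10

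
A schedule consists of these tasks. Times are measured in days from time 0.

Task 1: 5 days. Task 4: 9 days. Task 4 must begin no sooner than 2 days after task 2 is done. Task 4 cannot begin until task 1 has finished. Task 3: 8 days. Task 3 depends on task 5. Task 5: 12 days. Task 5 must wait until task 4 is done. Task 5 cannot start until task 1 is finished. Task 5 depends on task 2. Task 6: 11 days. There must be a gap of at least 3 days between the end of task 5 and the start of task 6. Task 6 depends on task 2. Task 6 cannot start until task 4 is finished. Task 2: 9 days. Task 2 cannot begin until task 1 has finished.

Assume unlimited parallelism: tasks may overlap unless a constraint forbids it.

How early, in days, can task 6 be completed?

Task 1 can start immediately at day 0; it finishes at day 5.
After task 1 (finishes day 5), task 2 can start at day 5 and finishes at day 14.
Task 4 cannot start until task 2 (finishes day 14, plus 2-day gap → day 16); task 1 (finishes day 5). The controlling bound is day 16, so task 4 finishes at 16 + 9 = day 25.
Task 5 cannot start until task 4 (finishes day 25); task 1 (finishes day 5); task 2 (finishes day 14). The controlling bound is day 25, so task 5 finishes at 25 + 12 = day 37.
Task 6 needs all of task 5 (finishes day 37, plus 3-day gap → day 40); task 2 (finishes day 14); task 4 (finishes day 25). That puts its earliest start at day 40; it finishes at 40 + 11 = day 51.

51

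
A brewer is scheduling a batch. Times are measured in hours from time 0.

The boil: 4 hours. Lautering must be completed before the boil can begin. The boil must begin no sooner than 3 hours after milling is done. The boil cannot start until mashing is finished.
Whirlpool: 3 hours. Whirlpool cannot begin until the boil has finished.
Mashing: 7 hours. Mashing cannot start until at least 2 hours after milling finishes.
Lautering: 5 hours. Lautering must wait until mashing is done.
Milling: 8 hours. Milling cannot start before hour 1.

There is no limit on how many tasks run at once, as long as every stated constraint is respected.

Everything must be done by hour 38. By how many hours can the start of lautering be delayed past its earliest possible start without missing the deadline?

8

After its own release at hour 1, milling can start at hour 1 and finishes at hour 9.
Mashing waits on milling (finishes hour 9, plus 2-hour gap → hour 11), so it starts at hour 11 and finishes at 11 + 7 = hour 18.
Lautering waits on mashing (finishes hour 18), so it starts at hour 18 and finishes at 18 + 5 = hour 23.

Working backward from the deadline:
Nothing follows whirlpool; the deadline of hour 38 is its only limit. It must start by 38 − 3 = hour 35.
The boil feeds into whirlpool (must start by hour 35); so the boil must finish by hour 35 and therefore start by hour 31.
Lautering has to be done before the boil (must start by hour 31). That means finishing by hour 31, i.e. starting by 31 − 5 = hour 26.
So lautering can start as early as hour 18 and as late as hour 26, giving 26 − 18 = 8 hours of slack.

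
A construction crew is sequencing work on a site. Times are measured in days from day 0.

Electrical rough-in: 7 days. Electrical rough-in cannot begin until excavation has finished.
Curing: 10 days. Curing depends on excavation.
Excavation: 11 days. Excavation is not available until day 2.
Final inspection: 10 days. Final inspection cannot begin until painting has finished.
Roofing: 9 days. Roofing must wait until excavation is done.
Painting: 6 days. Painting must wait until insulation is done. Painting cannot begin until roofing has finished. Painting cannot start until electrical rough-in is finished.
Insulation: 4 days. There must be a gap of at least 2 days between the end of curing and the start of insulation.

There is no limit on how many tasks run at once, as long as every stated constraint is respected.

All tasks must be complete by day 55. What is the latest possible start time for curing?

23

Final inspection must finish by day 55; it takes 10 days, so it must start by 55 − 10 = day 45.
Since final inspection (must start by day 45) depends on it, painting must finish by day 45. Backing off its 6-day duration gives a latest start of day 39.
Insulation must finish before painting (must start by day 39). With a 4-day duration, insulation must start by 39 − 4 = day 35.
Curing feeds into insulation (must start by day 35, minus 2-day gap → day 33); so curing must finish by day 33 and therefore start by day 23.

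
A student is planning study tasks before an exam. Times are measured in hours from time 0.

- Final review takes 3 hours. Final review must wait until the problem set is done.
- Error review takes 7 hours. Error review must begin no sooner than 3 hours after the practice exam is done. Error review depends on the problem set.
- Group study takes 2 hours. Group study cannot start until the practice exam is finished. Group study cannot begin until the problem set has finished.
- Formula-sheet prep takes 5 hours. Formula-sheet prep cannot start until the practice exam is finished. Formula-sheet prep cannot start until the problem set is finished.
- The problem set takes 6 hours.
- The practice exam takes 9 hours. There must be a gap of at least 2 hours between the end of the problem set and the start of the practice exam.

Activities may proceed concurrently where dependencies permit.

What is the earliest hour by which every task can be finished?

27

The problem set has no prerequisites, so it starts at hour 0 and finishes at hour 6.
After the problem set (finishes hour 6), final review can start at hour 6 and finishes at hour 9.
The practice exam cannot begin until the problem set (finishes hour 6, plus 2-hour gap → hour 8). It runs from hour 8 to 8 + 9 = hour 17.
Formula-sheet prep has to wait for the practice exam (finishes hour 17); the problem set (finishes hour 6). The latest of these is hour 17, so formula-sheet prep runs hour 17 to 17 + 5 = hour 22.
Group study cannot start until the practice exam (finishes hour 17); the problem set (finishes hour 6). The controlling bound is hour 17, so group study finishes at 17 + 2 = hour 19.
Error review needs all of the practice exam (finishes hour 17, plus 3-hour gap → hour 20); the problem set (finishes hour 6). That puts its earliest start at hour 20; it finishes at 20 + 7 = hour 27.
All tasks are finished once the last one completes. Finish times: The problem set at 6, The practice exam at 17, Error review at 27, Group study at 19, Formula-sheet prep at 22, Final review at 9. The latest is hour 27.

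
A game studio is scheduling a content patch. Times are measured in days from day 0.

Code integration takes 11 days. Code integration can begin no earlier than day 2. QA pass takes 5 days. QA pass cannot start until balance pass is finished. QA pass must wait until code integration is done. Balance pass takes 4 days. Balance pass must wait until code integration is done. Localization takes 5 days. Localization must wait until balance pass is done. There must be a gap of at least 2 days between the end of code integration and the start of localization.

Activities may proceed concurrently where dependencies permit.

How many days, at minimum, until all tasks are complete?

22

After its own release at day 2, code integration can start at day 2 and finishes at day 13.
After code integration (finishes day 13), balance pass can start at day 13 and finishes at day 17.
QA pass needs all of balance pass (finishes day 17); code integration (finishes day 13). That puts its earliest start at day 17; it finishes at 17 + 5 = day 22.
Localization cannot start until balance pass (finishes day 17); code integration (finishes day 13, plus 2-day gap → day 15). The controlling bound is day 17, so localization finishes at 17 + 5 = day 22.
All tasks are finished once the last one completes. Finish times: Code integration at 13, Balance pass at 17, Localization at 22, QA pass at 22. The latest is day 22.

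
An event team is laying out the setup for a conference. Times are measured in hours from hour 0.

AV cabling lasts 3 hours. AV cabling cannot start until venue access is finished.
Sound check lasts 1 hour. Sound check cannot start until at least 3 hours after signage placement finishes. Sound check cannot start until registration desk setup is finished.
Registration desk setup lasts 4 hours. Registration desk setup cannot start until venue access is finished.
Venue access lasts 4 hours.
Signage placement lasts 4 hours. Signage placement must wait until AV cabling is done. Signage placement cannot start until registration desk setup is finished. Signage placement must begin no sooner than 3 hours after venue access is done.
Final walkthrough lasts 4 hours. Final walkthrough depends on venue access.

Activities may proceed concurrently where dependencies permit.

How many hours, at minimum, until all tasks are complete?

Nothing blocks venue access, so it runs from hour 0 to hour 4.
After venue access (finishes hour 4), final walkthrough can start at hour 4 and finishes at hour 8.
After venue access (finishes hour 4), registration desk setup can start at hour 4 and finishes at hour 8.
After venue access (finishes hour 4), AV cabling can start at hour 4 and finishes at hour 7.
Signage placement cannot start until AV cabling (finishes hour 7); registration desk setup (finishes hour 8); venue access (finishes hour 4, plus 3-hour gap → hour 7). The controlling bound is hour 8, so signage placement finishes at 8 + 4 = hour 12.
Sound check needs all of signage placement (finishes hour 12, plus 3-hour gap → hour 15); registration desk setup (finishes hour 8). That puts its earliest start at hour 15; it finishes at 15 + 1 = hour 16.
All tasks are finished once the last one completes. Finish times: Venue access at 4, AV cabling at 7, Registration desk setup at 8, Signage placement at 12, Sound check at 16, Final walkthrough at 8. The latest is hour 16.

16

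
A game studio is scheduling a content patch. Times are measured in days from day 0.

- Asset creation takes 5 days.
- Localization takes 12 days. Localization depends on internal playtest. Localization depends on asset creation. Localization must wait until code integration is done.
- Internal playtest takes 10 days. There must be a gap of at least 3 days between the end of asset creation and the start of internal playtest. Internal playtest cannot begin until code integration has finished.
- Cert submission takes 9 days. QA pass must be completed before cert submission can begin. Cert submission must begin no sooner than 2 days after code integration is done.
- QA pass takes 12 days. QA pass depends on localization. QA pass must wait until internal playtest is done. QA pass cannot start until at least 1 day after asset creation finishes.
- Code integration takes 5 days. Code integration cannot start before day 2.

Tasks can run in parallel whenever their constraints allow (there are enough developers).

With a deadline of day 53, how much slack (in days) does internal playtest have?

2

Code integration cannot begin until its own release at day 2. It runs from day 2 to 2 + 5 = day 7.
Asset creation can start immediately at day 0; it finishes at day 5.
Internal playtest has to wait for asset creation (finishes day 5, plus 3-day gap → day 8); code integration (finishes day 7). The latest of these is day 8, so internal playtest runs day 8 to 8 + 10 = day 18.

Working backward from the deadline:
Cert submission has no dependents, so it just needs to finish by day 53. Starting by 53 − 9 = day 44 achieves that.
QA pass has to be done before cert submission (must start by day 44). That means finishing by day 44, i.e. starting by 44 − 12 = day 32.
Since QA pass (must start by day 32) depends on it, localization must finish by day 32. Backing off its 12-day duration gives a latest start of day 20.
For internal playtest: localization (must start by day 20); QA pass (must start by day 32). The most restrictive is day 20; with a 10-day duration, internal playtest must start by day 10.
So internal playtest can start as early as day 8 and as late as day 10, giving 10 − 8 = 2 days of slack.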